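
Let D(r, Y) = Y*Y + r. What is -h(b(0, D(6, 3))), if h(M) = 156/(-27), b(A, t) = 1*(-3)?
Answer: 52/9 ≈ 5.7778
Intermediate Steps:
D(r, Y) = r + Y² (D(r, Y) = Y² + r = r + Y²)
b(A, t) = -3
h(M) = -52/9 (h(M) = 156*(-1/27) = -52/9)
-h(b(0, D(6, 3))) = -1*(-52/9) = 52/9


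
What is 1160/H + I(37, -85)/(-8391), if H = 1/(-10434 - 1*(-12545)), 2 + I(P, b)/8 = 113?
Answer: 6849181424/2797 ≈ 2.4488e+6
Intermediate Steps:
I(P, b) = 888 (I(P, b) = -16 + 8*113 = -16 + 904 = 888)
H = 1/2111 (H = 1/(-10434 + 12545) = 1/2111 ≈ 0.00047371)
1160/H + I(37, -85)/(-8391) = 1160/(1/2111) + 888/(-8391) = 1160*2111 + 888*(-1/8391) = 2448760 - 296/2797 = 6849181424/2797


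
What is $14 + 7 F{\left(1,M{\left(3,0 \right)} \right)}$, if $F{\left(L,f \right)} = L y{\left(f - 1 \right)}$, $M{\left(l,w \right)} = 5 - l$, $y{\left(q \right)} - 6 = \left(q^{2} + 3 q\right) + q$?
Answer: $91$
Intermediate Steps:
$y{\left(q \right)} = 6 + q^{2} + 4 q$ ($y{\left(q \right)} = 6 + \left(\left(q^{2} + 3 q\right) + q\right) = 6 + \left(q^{2} + 4 q\right) = 6 + q^{2} + 4 q$)
$F{\left(L,f \right)} = L \left(2 + \left(-1 + f\right)^{2} + 4 f\right)$ ($F{\left(L,f \right)} = L \left(6 + \left(f - 1\right)^{2} + 4 \left(f - 1\right)\right) = L \left(6 + \left(-1 + f\right)^{2} + 4 \left(-1 + f\right)\right) = L \left(6 + \left(-1 + f\right)^{2} + \left(-4 + 4 f\right)\right) = L \left(2 + \left(-1 + f\right)^{2} + 4 f\right)$)
$14 + 7 F{\left(1,M{\left(3,0 \right)} \right)} = 14 + 7 \cdot 1 \left(3 + \left(5 - 3\right)^{2} + 2 \left(5 - 3\right)\right) = 14 + 7 \cdot 1 \left(3 + 2^{2} + 2 \cdot 2\right) = 14 + 7 \cdot 1 \left(3 + 4 + 4\right) = 14 + 7 \cdot 1 \cdot 11 = 14 + 7 \cdot 11 = 14 + 77 = 91$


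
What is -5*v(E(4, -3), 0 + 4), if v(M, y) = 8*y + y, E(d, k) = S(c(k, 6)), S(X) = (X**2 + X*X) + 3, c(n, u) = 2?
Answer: -180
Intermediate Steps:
S(X) = 3 + 2*X**2 (S(X) = (X**2 + X**2) + 3 = 2*X**2 + 3 = 3 + 2*X**2)
E(d, k) = 11 (E(d, k) = 3 + 2*2**2 = 3 + 2*4 = 3 + 8 = 11)
v(M, y) = 9*y
-5*v(E(4, -3), 0 + 4) = -45*(0 + 4) = -45*4 = -5*36 = -180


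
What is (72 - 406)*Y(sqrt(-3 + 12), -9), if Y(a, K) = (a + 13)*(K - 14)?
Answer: 122912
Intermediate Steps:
Y(a, K) = (-14 + K)*(13 + a) (Y(a, K) = (13 + a)*(-14 + K) = (-14 + K)*(13 + a))
(72 - 406)*Y(sqrt(-3 + 12), -9) = (72 - 406)*(-182 - 14*sqrt(-3 + 12) + 13*(-9) - 9*sqrt(-3 + 12)) = -334*(-182 - 14*sqrt(9) - 117 - 9*sqrt(9)) = -334*(-182 - 14*3 - 117 - 9*3) = -334*(-182 - 42 - 117 - 27) = -334*(-368) = 122912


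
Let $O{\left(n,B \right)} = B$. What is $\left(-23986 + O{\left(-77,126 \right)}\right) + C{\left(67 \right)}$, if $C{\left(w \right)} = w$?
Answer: $-23793$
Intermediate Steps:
$\left(-23986 + O{\left(-77,126 \right)}\right) + C{\left(67 \right)} = \left(-23986 + 126\right) + 67 = -23860 + 67 = -23793$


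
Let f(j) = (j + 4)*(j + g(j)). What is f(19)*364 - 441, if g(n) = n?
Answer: 317695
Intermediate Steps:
f(j) = 2*j*(4 + j) (f(j) = (j + 4)*(j + j) = (4 + j)*(2*j) = 2*j*(4 + j))
f(19)*364 - 441 = (2*19*(4 + 19))*364 - 441 = (2*19*23)*364 - 441 = 874*364 - 441 = 318136 - 441 = 317695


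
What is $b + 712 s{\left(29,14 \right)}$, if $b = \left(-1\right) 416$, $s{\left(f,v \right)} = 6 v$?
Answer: $59392$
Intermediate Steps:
$b = -416$
$b + 712 s{\left(29,14 \right)} = -416 + 712 \cdot 6 \cdot 14 = -416 + 712 \cdot 84 = -416 + 59808 = 59392$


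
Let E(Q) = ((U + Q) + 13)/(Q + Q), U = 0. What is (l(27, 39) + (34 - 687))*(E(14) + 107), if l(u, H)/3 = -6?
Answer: -2028433/28 ≈ -72444.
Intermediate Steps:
l(u, H) = -18 (l(u, H) = 3*(-6) = -18)
E(Q) = (13 + Q)/(2*Q) (E(Q) = ((0 + Q) + 13)/(Q + Q) = (Q + 13)/((2*Q)) = (13 + Q)*(1/(2*Q)) = (13 + Q)/(2*Q))
(l(27, 39) + (34 - 687))*(E(14) + 107) = (-18 + (34 - 687))*((½)*(13 + 14)/14 + 107) = (-18 - 653)*((½)*(1/14)*27 + 107) = -671*(27/28 + 107) = -671*3023/28 = -2028433/28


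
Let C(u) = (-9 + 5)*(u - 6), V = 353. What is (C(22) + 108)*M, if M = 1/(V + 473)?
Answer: 22/413 ≈ 0.053269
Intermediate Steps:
C(u) = 24 - 4*u (C(u) = -4*(-6 + u) = 24 - 4*u)
M = 1/826 (M = 1/(353 + 473) = 1/826 ≈ 0.0012107)
(C(22) + 108)*M = ((24 - 4*22) + 108)*(1/826) = ((24 - 88) + 108)*(1/826) = (-64 + 108)*(1/826) = 44*(1/826) = 22/413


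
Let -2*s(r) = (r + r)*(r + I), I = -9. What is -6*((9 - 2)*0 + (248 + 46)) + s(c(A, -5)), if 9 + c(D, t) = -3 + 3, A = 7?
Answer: -1926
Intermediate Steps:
c(D, t) = -9 (c(D, t) = -9 + (-3 + 3) = -9 + 0 = -9)
s(r) = -r*(-9 + r) (s(r) = -(r + r)*(r - 9)/2 = -2*r*(-9 + r)/2 = -r*(-9 + r))
-6*((9 - 2)*0 + (248 + 46)) + s(c(A, -5)) = -6*((9 - 2)*0 + (248 + 46)) - 9*(9 - 1*(-9)) = -6*(7*0 + 294) - 9*(9 + 9) = -6*(0 + 294) - 9*18 = -6*294 - 162 = -1764 - 162 = -1926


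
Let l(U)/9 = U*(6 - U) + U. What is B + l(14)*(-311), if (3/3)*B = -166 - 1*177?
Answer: 273959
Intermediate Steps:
l(U) = 9*U + 9*U*(6 - U) (l(U) = 9*(U*(6 - U) + U) = 9*(U + U*(6 - U)) = 9*U + 9*U*(6 - U))
B = -343 (B = -166 - 1*177 = -166 - 177 = -343)
B + l(14)*(-311) = -343 + (9*14*(7 - 1*14))*(-311) = -343 + (9*14*(7 - 14))*(-311) = -343 + (9*14*(-7))*(-311) = -343 - 882*(-311) = -343 + 274302 = 273959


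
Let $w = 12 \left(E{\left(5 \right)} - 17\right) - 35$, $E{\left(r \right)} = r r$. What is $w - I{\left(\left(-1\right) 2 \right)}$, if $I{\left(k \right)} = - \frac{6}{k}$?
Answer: $58$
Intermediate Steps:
$E{\left(r \right)} = r^{2}$
$w = 61$ ($w = 12 \left(5^{2} - 17\right) - 35 = 12 \left(25 - 17\right) - 35 = 12 \cdot 8 - 35 = 96 - 35 = 61$)
$w - I{\left(\left(-1\right) 2 \right)} = 61 - - \frac{6}{\left(-1\right) 2} = 61 - - \frac{6}{-2} = 61 - \left(-6\right) \left(- \frac{1}{2}\right) = 61 - 3 = 58$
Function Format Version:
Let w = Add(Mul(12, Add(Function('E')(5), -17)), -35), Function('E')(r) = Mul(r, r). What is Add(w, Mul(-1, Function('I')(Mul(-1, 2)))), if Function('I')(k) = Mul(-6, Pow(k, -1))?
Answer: 58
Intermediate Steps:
Function('E')(r) = Pow(r, 2)
w = 61 (w = Add(Mul(12, Add(Pow(5, 2), -17)), -35) = Add(Mul(12, Add(25, -17)), -35) = Add(Mul(12, 8), -35) = Add(96, -35) = 61)
Add(w, Mul(-1, Function('I')(Mul(-1, 2)))) = Add(61, Mul(-1, Mul(-6, Pow(Mul(-1, 2), -1)))) = Add(61, Mul(-1, Mul(-6, Pow(-2, -1)))) = Add(61, Mul(-1, Mul(-6, Rational(-1, 2)))) = Add(61, Mul(-1, 3)) = Add(61, -3) = 58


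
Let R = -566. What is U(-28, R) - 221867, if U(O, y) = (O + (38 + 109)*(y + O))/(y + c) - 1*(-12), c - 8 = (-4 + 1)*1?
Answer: -7316077/33 ≈ -2.2170e+5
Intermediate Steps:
c = 5 (c = 8 + (-4 + 1)*1 = 8 - 3*1 = 8 - 3 = 5)
U(O, y) = 12 + (147*y + 148*O)/(5 + y) (U(O, y) = (O + (38 + 109)*(y + O))/(y + 5) - 1*(-12) = (O + 147*(O + y))/(5 + y) + 12 = (O + (147*O + 147*y))/(5 + y) + 12 = (147*y + 148*O)/(5 + y) + 12 = 12 + (147*y + 148*O)/(5 + y))
U(-28, R) - 221867 = (60 + 148*(-28) + 159*(-566))/(5 - 566) - 221867 = (60 - 4144 - 89994)/(-561) - 221867 = -1/561*(-94078) - 221867 = 5534/33 - 221867 = -7316077/33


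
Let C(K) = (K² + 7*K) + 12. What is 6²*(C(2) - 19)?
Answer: 396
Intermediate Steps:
C(K) = 12 + K² + 7*K
6²*(C(2) - 19) = 6²*((12 + 2² + 7*2) - 19) = 36*((12 + 4 + 14) - 19) = 36*(30 - 19) = 36*11 = 396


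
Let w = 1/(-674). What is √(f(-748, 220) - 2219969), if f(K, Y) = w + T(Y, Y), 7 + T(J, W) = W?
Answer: I*√1008381877330/674 ≈ 1489.9*I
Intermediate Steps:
T(J, W) = -7 + W
w = -1/674 ≈ -0.0014837
f(K, Y) = -4719/674 + Y (f(K, Y) = -1/674 + (-7 + Y) = -4719/674 + Y)
√(f(-748, 220) - 2219969) = √((-4719/674 + 220) - 2219969) = √(143561/674 - 2219969) = √(-1496115545/674) = I*√1008381877330/674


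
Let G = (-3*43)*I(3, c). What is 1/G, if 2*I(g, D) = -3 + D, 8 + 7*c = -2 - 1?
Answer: 7/2064 ≈ 0.0033915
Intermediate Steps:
c = -11/7 (c = -8/7 + (-2 - 1)/7 = -8/7 + (⅐)*(-3) = -8/7 - 3/7 = -11/7 ≈ -1.5714)
I(g, D) = -3/2 + D/2 (I(g, D) = (-3 + D)/2 = -3/2 + D/2)
G = 2064/7 (G = (-3*43)*(-3/2 + (½)*(-11/7)) = -129*(-3/2 - 11/14) = -129*(-16/7) = 2064/7 ≈ 294.86)
1/G = 1/(2064/7) = 7/2064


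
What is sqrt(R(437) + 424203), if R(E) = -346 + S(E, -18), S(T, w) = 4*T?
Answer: sqrt(425605) ≈ 652.38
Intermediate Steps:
R(E) = -346 + 4*E
sqrt(R(437) + 424203) = sqrt((-346 + 4*437) + 424203) = sqrt((-346 + 1748) + 424203) = sqrt(1402 + 424203) = sqrt(425605)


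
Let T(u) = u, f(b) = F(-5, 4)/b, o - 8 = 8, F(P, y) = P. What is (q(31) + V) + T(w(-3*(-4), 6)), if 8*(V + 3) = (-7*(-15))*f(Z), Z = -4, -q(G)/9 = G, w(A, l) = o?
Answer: -7987/32 ≈ -249.59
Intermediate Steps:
o = 16 (o = 8 + 8 = 16)
w(A, l) = 16
q(G) = -9*G
f(b) = -5/b
V = 429/32 (V = -3 + ((-7*(-15))*(-5/(-4)))/8 = -3 + (105*(-5*(-¼)))/8 = -3 + (105*(5/4))/8 = -3 + (⅛)*(525/4) = -3 + 525/32 = 429/32 ≈ 13.406)
(q(31) + V) + T(w(-3*(-4), 6)) = (-9*31 + 429/32) + 16 = (-279 + 429/32) + 16 = -8499/32 + 16 = -7987/32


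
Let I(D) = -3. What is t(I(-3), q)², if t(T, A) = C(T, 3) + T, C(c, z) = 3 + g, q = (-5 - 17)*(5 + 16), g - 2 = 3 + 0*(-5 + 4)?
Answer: 25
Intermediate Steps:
g = 5 (g = 2 + (3 + 0*(-5 + 4)) = 2 + (3 + 0*(-1)) = 2 + (3 + 0) = 2 + 3 = 5)
q = -462 (q = -22*21 = -462)
C(c, z) = 8 (C(c, z) = 3 + 5 = 8)
t(T, A) = 8 + T
t(I(-3), q)² = (8 - 3)² = 5² = 25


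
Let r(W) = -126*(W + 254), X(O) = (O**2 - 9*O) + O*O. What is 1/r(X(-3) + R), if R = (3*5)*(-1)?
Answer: -1/35784 ≈ -2.7945e-5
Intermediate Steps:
X(O) = -9*O + 2*O**2 (X(O) = (O**2 - 9*O) + O**2 = -9*O + 2*O**2)
R = -15 (R = 15*(-1) = -15)
r(W) = -32004 - 126*W (r(W) = -126*(254 + W) = -32004 - 126*W)
1/r(X(-3) + R) = 1/(-32004 - 126*(-3*(-9 + 2*(-3)) - 15)) = 1/(-32004 - 126*(-3*(-9 - 6) - 15)) = 1/(-32004 - 126*(-3*(-15) - 15)) = 1/(-32004 - 126*(45 - 15)) = 1/(-32004 - 126*30) = 1/(-32004 - 3780) = 1/(-35784) = -1/35784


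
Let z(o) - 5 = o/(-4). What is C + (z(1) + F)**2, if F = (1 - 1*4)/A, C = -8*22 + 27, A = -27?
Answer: -162479/1296 ≈ -125.37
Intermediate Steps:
z(o) = 5 - o/4 (z(o) = 5 + o/(-4) = 5 + o*(-1/4) = 5 - o/4)
C = -149 (C = -176 + 27 = -149)
F = 1/9 (F = (1 - 1*4)/(-27) = (1 - 4)*(-1/27) = -3*(-1/27) = 1/9 ≈ 0.11111)
C + (z(1) + F)**2 = -149 + ((5 - 1/4*1) + 1/9)**2 = -149 + ((5 - 1/4) + 1/9)**2 = -149 + (19/4 + 1/9)**2 = -149 + (175/36)**2 = -149 + 30625/1296 = -162479/1296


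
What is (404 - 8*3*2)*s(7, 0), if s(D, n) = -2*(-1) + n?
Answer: 712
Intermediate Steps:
s(D, n) = 2 + n
(404 - 8*3*2)*s(7, 0) = (404 - 8*3*2)*(2 + 0) = (404 - 24*2)*2 = (404 - 1*48)*2 = (404 - 48)*2 = 356*2 = 712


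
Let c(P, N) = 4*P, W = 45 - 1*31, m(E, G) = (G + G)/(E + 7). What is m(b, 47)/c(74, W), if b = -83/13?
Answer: 611/1184 ≈ 0.51605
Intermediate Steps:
b = -83/13 (b = -83*1/13 = -83/13 ≈ -6.3846)
m(E, G) = 2*G/(7 + E) (m(E, G) = (2*G)/(7 + E) = 2*G/(7 + E))
W = 14 (W = 45 - 31 = 14)
m(b, 47)/c(74, W) = (2*47/(7 - 83/13))/((4*74)) = (2*47/(8/13))/296 = (2*47*(13/8))*(1/296) = (611/4)*(1/296) = 611/1184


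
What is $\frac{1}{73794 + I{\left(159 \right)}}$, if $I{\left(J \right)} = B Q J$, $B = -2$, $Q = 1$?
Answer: $\frac{1}{73476} \approx 1.361 \cdot 10^{-5}$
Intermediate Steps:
$I{\left(J \right)} = - 2 J$ ($I{\left(J \right)} = \left(-2\right) 1 J = - 2 J$)
$\frac{1}{73794 + I{\left(159 \right)}} = \frac{1}{73794 - 318} = \frac{1}{73476}$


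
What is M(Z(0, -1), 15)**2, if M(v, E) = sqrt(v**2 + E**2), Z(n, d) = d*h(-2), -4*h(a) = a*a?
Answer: 226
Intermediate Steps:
h(a) = -a**2/4 (h(a) = -a*a/4 = -a**2/4)
Z(n, d) = -d (Z(n, d) = d*(-1/4*(-2)**2) = d*(-1/4*4) = d*(-1) = -d)
M(v, E) = sqrt(E**2 + v**2)
M(Z(0, -1), 15)**2 = (sqrt(15**2 + (-1*(-1))**2))**2 = (sqrt(225 + 1**2))**2 = (sqrt(225 + 1))**2 = (sqrt(226))**2 = 226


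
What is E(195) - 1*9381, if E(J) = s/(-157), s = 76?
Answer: -1472893/157 ≈ -9381.5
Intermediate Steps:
E(J) = -76/157 (E(J) = 76/(-157) = 76*(-1/157) = -76/157)
E(195) - 1*9381 = -76/157 - 1*9381 = -76/157 - 9381 = -1472893/157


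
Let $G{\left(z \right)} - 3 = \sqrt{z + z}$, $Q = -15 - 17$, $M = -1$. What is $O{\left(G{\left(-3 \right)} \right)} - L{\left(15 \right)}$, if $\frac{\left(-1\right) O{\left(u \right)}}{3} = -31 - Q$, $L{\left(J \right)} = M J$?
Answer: $12$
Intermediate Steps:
$L{\left(J \right)} = - J$
$Q = -32$
$G{\left(z \right)} = 3 + \sqrt{2} \sqrt{z}$ ($G{\left(z \right)} = 3 + \sqrt{z + z} = 3 + \sqrt{2 z} = 3 + \sqrt{2} \sqrt{z}$)
$O{\left(u \right)} = -3$ ($O{\left(u \right)} = - 3 \left(-31 - -32\right) = - 3 \left(-31 + 32\right) = \left(-3\right) 1 = -3$)
$O{\left(G{\left(-3 \right)} \right)} - L{\left(15 \right)} = -3 - \left(-1\right) 15 = -3 - -15 = -3 + 15 = 12$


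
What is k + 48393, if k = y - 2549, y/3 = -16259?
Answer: -2933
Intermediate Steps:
y = -48777 (y = 3*(-16259) = -48777)
k = -51326 (k = -48777 - 2549 = -51326)
k + 48393 = -51326 + 48393 = -2933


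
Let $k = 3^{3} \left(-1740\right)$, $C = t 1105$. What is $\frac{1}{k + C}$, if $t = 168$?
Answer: $\frac{1}{138660} \approx 7.2119 \cdot 10^{-6}$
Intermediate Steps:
$C = 185640$ ($C = 168 \cdot 1105 = 185640$)
$k = -46980$ ($k = 27 \left(-1740\right) = -46980$)
$\frac{1}{k + C} = \frac{1}{-46980 + 185640} = \frac{1}{138660}$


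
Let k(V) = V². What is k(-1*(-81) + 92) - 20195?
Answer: 9734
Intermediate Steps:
k(-1*(-81) + 92) - 20195 = (-1*(-81) + 92)² - 20195 = (81 + 92)² - 20195 = 173² - 20195 = 29929 - 20195 = 9734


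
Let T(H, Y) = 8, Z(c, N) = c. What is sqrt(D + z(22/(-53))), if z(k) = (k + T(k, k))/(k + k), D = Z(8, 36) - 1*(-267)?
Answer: sqrt(128678)/22 ≈ 16.305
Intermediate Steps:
D = 275 (D = 8 - 1*(-267) = 8 + 267 = 275)
z(k) = (8 + k)/(2*k) (z(k) = (k + 8)/(k + k) = (8 + k)/((2*k)) = (8 + k)*(1/(2*k)) = (8 + k)/(2*k))
sqrt(D + z(22/(-53))) = sqrt(275 + (8 + 22/(-53))/(2*((22/(-53))))) = sqrt(275 + (8 + 22*(-1/53))/(2*((22*(-1/53))))) = sqrt(275 + (8 - 22/53)/(2*(-22/53))) = sqrt(275 + (1/2)*(-53/22)*(402/53)) = sqrt(275 - 201/22) = sqrt(5849/22) = sqrt(128678)/22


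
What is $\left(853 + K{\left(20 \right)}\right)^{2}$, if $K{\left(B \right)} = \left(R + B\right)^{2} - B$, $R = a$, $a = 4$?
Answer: $1985281$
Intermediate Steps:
$R = 4$
$K{\left(B \right)} = \left(4 + B\right)^{2} - B$
$\left(853 + K{\left(20 \right)}\right)^{2} = \left(853 + \left(\left(4 + 20\right)^{2} - 20\right)\right)^{2} = \left(853 - \left(20 - 24^{2}\right)\right)^{2} = \left(853 + \left(576 - 20\right)\right)^{2} = \left(853 + 556\right)^{2} = 1409^{2} = 1985281$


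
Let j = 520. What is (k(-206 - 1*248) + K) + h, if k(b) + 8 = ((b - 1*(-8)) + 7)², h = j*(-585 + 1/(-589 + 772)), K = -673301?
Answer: -143615684/183 ≈ -7.8479e+5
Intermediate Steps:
h = -55668080/183 (h = 520*(-585 + 1/(-589 + 772)) = 520*(-585 + 1/183) = 520*(-107054/183) = -55668080/183 ≈ -3.0420e+5)
k(b) = -8 + (15 + b)² (k(b) = -8 + ((b - 1*(-8)) + 7)² = -8 + ((b + 8) + 7)² = -8 + ((8 + b) + 7)² = -8 + (15 + b)²)
(k(-206 - 1*248) + K) + h = ((-8 + (15 + (-206 - 1*248))²) - 673301) - 55668080/183 = ((-8 + (15 + (-206 - 248))²) - 673301) - 55668080/183 = ((-8 + (15 - 454)²) - 673301) - 55668080/183 = ((-8 + (-439)²) - 673301) - 55668080/183 = ((-8 + 192721) - 673301) - 55668080/183 = (192713 - 673301) - 55668080/183 = -480588 - 55668080/183 = -143615684/183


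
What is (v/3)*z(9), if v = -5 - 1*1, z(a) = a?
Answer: -18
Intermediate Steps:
v = -6 (v = -5 - 1 = -6)
(v/3)*z(9) = -6/3*9 = -6*⅓*9 = -2*9 = -18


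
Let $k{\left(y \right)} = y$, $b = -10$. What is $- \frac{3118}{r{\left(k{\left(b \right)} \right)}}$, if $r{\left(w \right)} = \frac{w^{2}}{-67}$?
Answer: $\frac{104453}{50} \approx 2089.1$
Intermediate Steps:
$r{\left(w \right)} = - \frac{w^{2}}{67}$
$- \frac{3118}{r{\left(k{\left(b \right)} \right)}} = - \frac{3118}{\left(- \frac{1}{67}\right) \left(-10\right)^{2}} = - \frac{3118}{\left(- \frac{1}{67}\right) 100} = - \frac{3118}{- \frac{100}{67}} = \left(-3118\right) \left(- \frac{67}{100}\right) = \frac{104453}{50}$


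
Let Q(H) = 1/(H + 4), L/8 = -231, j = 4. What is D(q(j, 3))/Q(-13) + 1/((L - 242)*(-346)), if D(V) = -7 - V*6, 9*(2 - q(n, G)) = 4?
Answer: 106301581/723140 ≈ 147.00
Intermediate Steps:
q(n, G) = 14/9 (q(n, G) = 2 - 1/9*4 = 2 - 4/9 = 14/9)
L = -1848 (L = 8*(-231) = -1848)
Q(H) = 1/(4 + H)
D(V) = -7 - 6*V
D(q(j, 3))/Q(-13) + 1/((L - 242)*(-346)) = (-7 - 6*14/9)/(1/(4 - 13)) + 1/(-1848 - 242*(-346)) = (-7 - 28/3)/(1/(-9)) - 1/346/(-2090) = -49/(3*(-1/9)) - 1/2090*(-1/346) = -49/3*(-9) + 1/723140 = 147 + 1/723140 = 106301581/723140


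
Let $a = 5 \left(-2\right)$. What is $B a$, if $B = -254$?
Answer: $2540$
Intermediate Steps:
$a = -10$
$B a = \left(-254\right) \left(-10\right) = 2540$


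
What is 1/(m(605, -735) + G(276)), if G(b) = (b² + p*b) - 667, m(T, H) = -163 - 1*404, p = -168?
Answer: 1/28574 ≈ 3.4997e-5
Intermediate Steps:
m(T, H) = -567 (m(T, H) = -163 - 404 = -567)
G(b) = -667 + b² - 168*b (G(b) = (b² - 168*b) - 667 = -667 + b² - 168*b)
1/(m(605, -735) + G(276)) = 1/(-567 + (-667 + 276² - 168*276)) = 1/(-567 + (-667 + 76176 - 46368)) = 1/(-567 + 29141) = 1/28574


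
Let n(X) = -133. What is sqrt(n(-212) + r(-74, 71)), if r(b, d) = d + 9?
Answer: I*sqrt(53) ≈ 7.2801*I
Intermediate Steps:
r(b, d) = 9 + d
sqrt(n(-212) + r(-74, 71)) = sqrt(-133 + (9 + 71)) = sqrt(-133 + 80) = sqrt(-53) = I*sqrt(53)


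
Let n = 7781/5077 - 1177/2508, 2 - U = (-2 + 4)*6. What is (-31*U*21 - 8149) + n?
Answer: -1896003455/1157556 ≈ -1637.9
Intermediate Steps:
U = -10 (U = 2 - (-2 + 4)*6 = 2 - 2*6 = 2 - 1*12 = 2 - 12 = -10)
n = 1230829/1157556 (n = 7781*(1/5077) - 1177*1/2508 = 7781/5077 - 107/228 = 1230829/1157556 ≈ 1.0633)
(-31*U*21 - 8149) + n = (-31*(-10)*21 - 8149) + 1230829/1157556 = (310*21 - 8149) + 1230829/1157556 = (6510 - 8149) + 1230829/1157556 = -1639 + 1230829/1157556 = -1896003455/1157556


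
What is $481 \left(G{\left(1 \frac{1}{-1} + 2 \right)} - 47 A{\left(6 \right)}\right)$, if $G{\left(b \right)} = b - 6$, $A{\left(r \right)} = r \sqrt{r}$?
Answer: $-2405 - 135642 \sqrt{6} \approx -3.3466 \cdot 10^{5}$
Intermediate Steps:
$A{\left(r \right)} = r^{\frac{3}{2}}$
$G{\left(b \right)} = -6 + b$ ($G{\left(b \right)} = b - 6 = -6 + b$)
$481 \left(G{\left(1 \frac{1}{-1} + 2 \right)} - 47 A{\left(6 \right)}\right) = 481 \left(\left(-6 + \left(1 \frac{1}{-1} + 2\right)\right) - 47 \cdot 6^{\frac{3}{2}}\right) = 481 \left(\left(-6 + \left(1 \left(-1\right) + 2\right)\right) - 47 \cdot 6 \sqrt{6}\right) = 481 \left(\left(-6 + \left(-1 + 2\right)\right) - 282 \sqrt{6}\right) = 481 \left(\left(-6 + 1\right) - 282 \sqrt{6}\right) = 481 \left(-5 - 282 \sqrt{6}\right) = -2405 - 135642 \sqrt{6}$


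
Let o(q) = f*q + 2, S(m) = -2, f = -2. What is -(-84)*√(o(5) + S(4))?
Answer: 84*I*√10 ≈ 265.63*I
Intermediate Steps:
o(q) = 2 - 2*q (o(q) = -2*q + 2 = 2 - 2*q)
-(-84)*√(o(5) + S(4)) = -(-84)*√((2 - 2*5) - 2) = -(-84)*√((2 - 10) - 2) = -(-84)*√(-8 - 2) = -(-84)*√(-10) = -(-84)*I*√10 = 84*I*√10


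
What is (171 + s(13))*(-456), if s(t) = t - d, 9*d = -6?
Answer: -84208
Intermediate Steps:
d = -⅔ (d = (⅑)*(-6) = -⅔ ≈ -0.66667)
s(t) = ⅔ + t (s(t) = t - 1*(-⅔) = t + ⅔ = ⅔ + t)
(171 + s(13))*(-456) = (171 + (⅔ + 13))*(-456) = (171 + 41/3)*(-456) = (554/3)*(-456) = -84208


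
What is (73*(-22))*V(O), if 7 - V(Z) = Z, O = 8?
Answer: 1606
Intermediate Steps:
V(Z) = 7 - Z
(73*(-22))*V(O) = (73*(-22))*(7 - 1*8) = -1606*(7 - 8) = -1606*(-1) = 1606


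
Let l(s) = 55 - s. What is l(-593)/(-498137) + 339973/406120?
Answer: 169089964541/202303398440 ≈ 0.83582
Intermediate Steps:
l(-593)/(-498137) + 339973/406120 = (55 - 1*(-593))/(-498137) + 339973/406120 = (55 + 593)*(-1/498137) + 339973*(1/406120) = 648*(-1/498137) + 339973/406120 = -648/498137 + 339973/406120 = 169089964541/202303398440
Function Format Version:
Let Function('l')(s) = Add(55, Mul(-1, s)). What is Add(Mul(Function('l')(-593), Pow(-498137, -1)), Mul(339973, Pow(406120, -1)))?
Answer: Rational(169089964541, 202303398440) ≈ 0.83582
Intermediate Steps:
Add(Mul(Function('l')(-593), Pow(-498137, -1)), Mul(339973, Pow(406120, -1))) = Add(Mul(Add(55, Mul(-1, -593)), Pow(-498137, -1)), Mul(339973, Pow(406120, -1))) = Add(Mul(Add(55, 593), Rational(-1, 498137)), Mul(339973, Rational(1, 406120))) = Add(Mul(648, Rational(-1, 498137)), Rational(339973, 406120)) = Add(Rational(-648, 498137), Rational(339973, 406120)) = Rational(169089964541, 202303398440)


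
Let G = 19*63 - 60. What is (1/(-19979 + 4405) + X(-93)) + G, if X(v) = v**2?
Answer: 152407163/15574 ≈ 9786.0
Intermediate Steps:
G = 1137 (G = 1197 - 60 = 1137)
(1/(-19979 + 4405) + X(-93)) + G = (1/(-19979 + 4405) + (-93)**2) + 1137 = (1/(-15574) + 8649) + 1137 = (-1/15574 + 8649) + 1137 = 134699525/15574 + 1137 = 152407163/15574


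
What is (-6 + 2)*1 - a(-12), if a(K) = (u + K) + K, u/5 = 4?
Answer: 0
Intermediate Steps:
u = 20 (u = 5*4 = 20)
a(K) = 20 + 2*K (a(K) = (20 + K) + K = 20 + 2*K)
(-6 + 2)*1 - a(-12) = (-6 + 2)*1 - (20 + 2*(-12)) = -4*1 - (20 - 24) = -4 - 1*(-4) = -4 + 4 = 0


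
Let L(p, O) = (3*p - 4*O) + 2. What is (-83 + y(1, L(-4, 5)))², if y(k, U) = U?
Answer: 12769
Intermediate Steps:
L(p, O) = 2 - 4*O + 3*p (L(p, O) = (-4*O + 3*p) + 2 = 2 - 4*O + 3*p)
(-83 + y(1, L(-4, 5)))² = (-83 + (2 - 4*5 + 3*(-4)))² = (-83 + (2 - 20 - 12))² = (-83 - 30)² = (-113)² = 12769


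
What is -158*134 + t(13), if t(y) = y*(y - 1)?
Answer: -21016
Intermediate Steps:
t(y) = y*(-1 + y)
-158*134 + t(13) = -158*134 + 13*(-1 + 13) = -21172 + 13*12 = -21172 + 156 = -21016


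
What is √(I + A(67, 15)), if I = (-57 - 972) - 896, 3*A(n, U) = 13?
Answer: I*√17286/3 ≈ 43.825*I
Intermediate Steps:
A(n, U) = 13/3 (A(n, U) = (⅓)*13 = 13/3)
I = -1925 (I = -1029 - 896 = -1925)
√(I + A(67, 15)) = √(-1925 + 13/3) = √(-5762/3) = I*√17286/3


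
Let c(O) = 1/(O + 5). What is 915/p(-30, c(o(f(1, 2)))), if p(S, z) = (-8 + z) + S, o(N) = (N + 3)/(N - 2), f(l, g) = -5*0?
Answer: -2135/88 ≈ -24.261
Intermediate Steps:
f(l, g) = 0
o(N) = (3 + N)/(-2 + N)
c(O) = 1/(5 + O)
p(S, z) = -8 + S + z
915/p(-30, c(o(f(1, 2)))) = 915/(-8 - 30 + 1/(5 + (3 + 0)/(-2 + 0))) = 915/(-8 - 30 + 1/(5 + 3/(-2))) = 915/(-8 - 30 + 1/(5 - ½*3)) = 915/(-8 - 30 + 1/(5 - 3/2)) = 915/(-8 - 30 + 1/(7/2)) = 915/(-8 - 30 + 2/7) = 915/(-264/7) = 915*(-7/264) = -2135/88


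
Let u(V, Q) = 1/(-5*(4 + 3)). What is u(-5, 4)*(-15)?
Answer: 3/7 ≈ 0.42857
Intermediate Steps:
u(V, Q) = -1/35 (u(V, Q) = 1/(-5*7) = 1/(-35) = -1/35)
u(-5, 4)*(-15) = -1/35*(-15) = 3/7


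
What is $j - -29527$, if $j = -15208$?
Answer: $14319$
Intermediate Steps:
$j - -29527 = -15208 - -29527 = -15208 + 29527 = 14319$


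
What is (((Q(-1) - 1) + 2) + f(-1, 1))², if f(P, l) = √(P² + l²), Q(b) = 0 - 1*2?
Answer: (-1 + √2)² ≈ 0.17157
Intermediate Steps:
Q(b) = -2 (Q(b) = 0 - 2 = -2)
(((Q(-1) - 1) + 2) + f(-1, 1))² = (((-2 - 1) + 2) + √((-1)² + 1²))² = ((-3 + 2) + √(1 + 1))² = (-1 + √2)²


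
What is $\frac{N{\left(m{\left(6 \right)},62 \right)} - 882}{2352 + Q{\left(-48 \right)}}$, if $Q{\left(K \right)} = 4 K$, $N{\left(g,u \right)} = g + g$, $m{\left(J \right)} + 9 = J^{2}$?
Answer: $- \frac{23}{60} \approx -0.38333$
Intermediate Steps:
$m{\left(J \right)} = -9 + J^{2}$
$N{\left(g,u \right)} = 2 g$
$\frac{N{\left(m{\left(6 \right)},62 \right)} - 882}{2352 + Q{\left(-48 \right)}} = \frac{2 \left(-9 + 6^{2}\right) - 882}{2352 + 4 \left(-48\right)} = \frac{2 \left(-9 + 36\right) - 882}{2352 - 192} = \frac{2 \cdot 27 - 882}{2160} = \left(54 - 882\right) \frac{1}{2160} = \left(-828\right) \frac{1}{2160} = - \frac{23}{60}$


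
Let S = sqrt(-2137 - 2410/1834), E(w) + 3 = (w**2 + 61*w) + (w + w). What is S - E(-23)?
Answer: 923 + I*sqrt(1798084778)/917 ≈ 923.0 + 46.242*I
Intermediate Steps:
E(w) = -3 + w**2 + 63*w (E(w) = -3 + ((w**2 + 61*w) + (w + w)) = -3 + ((w**2 + 61*w) + 2*w) = -3 + (w**2 + 63*w) = -3 + w**2 + 63*w)
S = I*sqrt(1798084778)/917 (S = sqrt(-2137 - 2410*1/1834) = sqrt(-2137 - 1205/917) = sqrt(-1960834/917) = I*sqrt(1798084778)/917 ≈ 46.242*I)
S - E(-23) = I*sqrt(1798084778)/917 - (-3 + (-23)**2 + 63*(-23)) = I*sqrt(1798084778)/917 - (-3 + 529 - 1449) = I*sqrt(1798084778)/917 - 1*(-923) = I*sqrt(1798084778)/917 + 923 = 923 + I*sqrt(1798084778)/917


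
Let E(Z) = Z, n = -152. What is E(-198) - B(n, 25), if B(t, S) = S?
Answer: -223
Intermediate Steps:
E(-198) - B(n, 25) = -198 - 1*25 = -198 - 25 = -223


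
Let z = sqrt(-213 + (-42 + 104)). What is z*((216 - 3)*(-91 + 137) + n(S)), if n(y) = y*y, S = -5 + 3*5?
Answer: 9898*I*sqrt(151) ≈ 1.2163e+5*I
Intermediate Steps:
z = I*sqrt(151) (z = sqrt(-213 + 62) = sqrt(-151) = I*sqrt(151) ≈ 12.288*I)
S = 10 (S = -5 + 15 = 10)
n(y) = y**2
z*((216 - 3)*(-91 + 137) + n(S)) = (I*sqrt(151))*((216 - 3)*(-91 + 137) + 10**2) = (I*sqrt(151))*(213*46 + 100) = (I*sqrt(151))*(9798 + 100) = (I*sqrt(151))*9898 = 9898*I*sqrt(151)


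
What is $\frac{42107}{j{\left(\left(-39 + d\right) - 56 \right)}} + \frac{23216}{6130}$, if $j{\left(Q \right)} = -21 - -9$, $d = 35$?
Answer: $- \frac{128918659}{36780} \approx -3505.1$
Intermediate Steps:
$j{\left(Q \right)} = -12$ ($j{\left(Q \right)} = -21 + 9 = -12$)
$\frac{42107}{j{\left(\left(-39 + d\right) - 56 \right)}} + \frac{23216}{6130} = \frac{42107}{-12} + \frac{23216}{6130} = 42107 \left(- \frac{1}{12}\right) + 23216 \cdot \frac{1}{6130} = - \frac{42107}{12} + \frac{11608}{3065} = - \frac{128918659}{36780}$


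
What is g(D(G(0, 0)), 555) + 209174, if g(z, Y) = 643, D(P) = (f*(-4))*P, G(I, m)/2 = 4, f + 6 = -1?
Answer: 209817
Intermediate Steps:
f = -7 (f = -6 - 1 = -7)
G(I, m) = 8 (G(I, m) = 2*4 = 8)
D(P) = 28*P (D(P) = (-7*(-4))*P = 28*P)
g(D(G(0, 0)), 555) + 209174 = 643 + 209174 = 209817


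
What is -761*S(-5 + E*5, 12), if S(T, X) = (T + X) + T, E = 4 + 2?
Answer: -47182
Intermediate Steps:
E = 6
S(T, X) = X + 2*T
-761*S(-5 + E*5, 12) = -761*(12 + 2*(-5 + 6*5)) = -761*(12 + 2*(-5 + 30)) = -761*(12 + 2*25) = -761*(12 + 50) = -761*62 = -47182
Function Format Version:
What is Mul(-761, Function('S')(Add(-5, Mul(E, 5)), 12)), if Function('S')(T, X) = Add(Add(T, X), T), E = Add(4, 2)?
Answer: -47182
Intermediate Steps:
E = 6
Function('S')(T, X) = Add(X, Mul(2, T))
Mul(-761, Function('S')(Add(-5, Mul(E, 5)), 12)) = Mul(-761, Add(12, Mul(2, Add(-5, Mul(6, 5))))) = Mul(-761, Add(12, Mul(2, Add(-5, 30)))) = Mul(-761, Add(12, Mul(2, 25))) = Mul(-761, Add(12, 50)) = Mul(-761, 62) = -47182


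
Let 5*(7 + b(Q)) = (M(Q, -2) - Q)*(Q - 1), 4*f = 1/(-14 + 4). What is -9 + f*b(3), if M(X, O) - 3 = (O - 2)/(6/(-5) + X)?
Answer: -3169/360 ≈ -8.8028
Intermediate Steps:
f = -1/40 (f = 1/(4*(-14 + 4)) = (¼)/(-10) = (¼)*(-⅒) = -1/40 ≈ -0.025000)
M(X, O) = 3 + (-2 + O)/(-6/5 + X) (M(X, O) = 3 + (O - 2)/(6/(-5) + X) = 3 + (-2 + O)/(6*(-⅕) + X) = 3 + (-2 + O)/(-6/5 + X))
b(Q) = -7 + (-1 + Q)*(-Q + (-38 + 15*Q)/(-6 + 5*Q))/5 (b(Q) = -7 + (((-28 + 5*(-2) + 15*Q)/(-6 + 5*Q) - Q)*(Q - 1))/5 = -7 + (((-28 - 10 + 15*Q)/(-6 + 5*Q) - Q)*(-1 + Q))/5 = -7 + (((-38 + 15*Q)/(-6 + 5*Q) - Q)*(-1 + Q))/5 = -7 + ((-Q + (-38 + 15*Q)/(-6 + 5*Q))*(-1 + Q))/5 = -7 + ((-1 + Q)*(-Q + (-38 + 15*Q)/(-6 + 5*Q)))/5 = -7 + (-1 + Q)*(-Q + (-38 + 15*Q)/(-6 + 5*Q))/5)
-9 + f*b(3) = -9 - (248 - 234*3 - 5*3³ + 26*3²)/(200*(-6 + 5*3)) = -9 - (248 - 702 - 5*27 + 26*9)/(200*(-6 + 15)) = -9 - (248 - 702 - 135 + 234)/(200*9) = -9 - (-355)/(200*9) = -9 - 1/40*(-71/9) = -9 + 71/360 = -3169/360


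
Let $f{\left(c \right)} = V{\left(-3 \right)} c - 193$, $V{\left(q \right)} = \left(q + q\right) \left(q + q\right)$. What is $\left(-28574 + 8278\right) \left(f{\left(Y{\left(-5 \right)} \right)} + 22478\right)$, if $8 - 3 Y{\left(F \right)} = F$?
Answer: $-455462536$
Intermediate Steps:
$Y{\left(F \right)} = \frac{8}{3} - \frac{F}{3}$
$V{\left(q \right)} = 4 q^{2}$ ($V{\left(q \right)} = 2 q 2 q = 4 q^{2}$)
$f{\left(c \right)} = -193 + 36 c$ ($f{\left(c \right)} = 4 \left(-3\right)^{2} c - 193 = 4 \cdot 9 c - 193 = 36 c - 193 = -193 + 36 c$)
$\left(-28574 + 8278\right) \left(f{\left(Y{\left(-5 \right)} \right)} + 22478\right) = \left(-28574 + 8278\right) \left(\left(-193 + 36 \left(\frac{8}{3} - - \frac{5}{3}\right)\right) + 22478\right) = - 20296 \left(\left(-193 + 36 \left(\frac{8}{3} + \frac{5}{3}\right)\right) + 22478\right) = - 20296 \left(\left(-193 + 36 \cdot \frac{13}{3}\right) + 22478\right) = - 20296 \left(\left(-193 + 156\right) + 22478\right) = - 20296 \left(-37 + 22478\right) = \left(-20296\right) 22441 = -455462536$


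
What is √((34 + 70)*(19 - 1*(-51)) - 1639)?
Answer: √5641 ≈ 75.107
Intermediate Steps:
√((34 + 70)*(19 - 1*(-51)) - 1639) = √(104*(19 + 51) - 1639) = √(104*70 - 1639) = √(7280 - 1639) = √5641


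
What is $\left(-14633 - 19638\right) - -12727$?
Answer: $-21544$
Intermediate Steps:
$\left(-14633 - 19638\right) - -12727 = -34271 + 12727 = -21544$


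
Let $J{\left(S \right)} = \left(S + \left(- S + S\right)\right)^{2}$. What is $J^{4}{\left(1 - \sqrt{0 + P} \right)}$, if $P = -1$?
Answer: $16$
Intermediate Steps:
$J{\left(S \right)} = S^{2}$ ($J{\left(S \right)} = \left(S + 0\right)^{2} = S^{2}$)
$J^{4}{\left(1 - \sqrt{0 + P} \right)} = \left(\left(1 - \sqrt{0 - 1}\right)^{2}\right)^{4} = \left(\left(1 - \sqrt{-1}\right)^{2}\right)^{4} = \left(\left(1 - i\right)^{2}\right)^{4} = \left(1 - i\right)^{8}$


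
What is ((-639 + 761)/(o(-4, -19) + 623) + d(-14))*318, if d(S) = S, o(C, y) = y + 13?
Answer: -2708088/617 ≈ -4389.1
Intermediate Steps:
o(C, y) = 13 + y
((-639 + 761)/(o(-4, -19) + 623) + d(-14))*318 = ((-639 + 761)/((13 - 19) + 623) - 14)*318 = (122/(-6 + 623) - 14)*318 = (122/617 - 14)*318 = -8516/617*318 = -2708088/617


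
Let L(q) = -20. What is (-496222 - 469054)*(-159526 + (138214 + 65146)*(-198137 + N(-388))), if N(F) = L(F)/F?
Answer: 3772732082815670312/97 ≈ 3.8894e+16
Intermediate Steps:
N(F) = -20/F
(-496222 - 469054)*(-159526 + (138214 + 65146)*(-198137 + N(-388))) = (-496222 - 469054)*(-159526 + (138214 + 65146)*(-198137 - 20/(-388))) = -965276*(-159526 + 203360*(-198137 - 20*(-1/388))) = -965276*(-159526 + 203360*(-198137 + 5/97)) = -965276*(-159526 + 203360*(-19219284/97)) = -965276*(-159526 - 3908433594240/97) = -965276*(-3908449068262/97) = 3772732082815670312/97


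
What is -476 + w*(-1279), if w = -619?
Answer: 791225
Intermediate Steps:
-476 + w*(-1279) = -476 - 619*(-1279) = -476 + 791701 = 791225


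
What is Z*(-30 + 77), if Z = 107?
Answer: 5029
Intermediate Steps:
Z*(-30 + 77) = 107*(-30 + 77) = 107*47 = 5029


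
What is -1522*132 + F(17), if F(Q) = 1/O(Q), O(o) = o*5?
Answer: -17076839/85 ≈ -2.0090e+5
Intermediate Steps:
O(o) = 5*o
F(Q) = 1/(5*Q)
-1522*132 + F(17) = -1522*132 + (1/5)/17 = -200904 + (1/5)*(1/17) = -200904 + 1/85 = -17076839/85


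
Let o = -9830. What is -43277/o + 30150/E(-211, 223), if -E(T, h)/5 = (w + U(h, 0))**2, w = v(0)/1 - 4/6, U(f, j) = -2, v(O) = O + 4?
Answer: -133195417/39320 ≈ -3387.5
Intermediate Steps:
v(O) = 4 + O
w = 10/3 (w = (4 + 0)/1 - 4/6 = 4*1 - 4*1/6 = 4 - 2/3 = 10/3 ≈ 3.3333)
E(T, h) = -80/9 (E(T, h) = -5*(10/3 - 2)**2 = -5*(4/3)**2 = -5*16/9 = -80/9)
-43277/o + 30150/E(-211, 223) = -43277/(-9830) + 30150/(-80/9) = -43277*(-1/9830) + 30150*(-9/80) = 43277/9830 - 27135/8 = -133195417/39320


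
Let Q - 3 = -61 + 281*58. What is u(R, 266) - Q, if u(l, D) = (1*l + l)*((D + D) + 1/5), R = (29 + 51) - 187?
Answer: -650654/5 ≈ -1.3013e+5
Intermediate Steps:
Q = 16240 (Q = 3 + (-61 + 281*58) = 3 + (-61 + 16298) = 3 + 16237 = 16240)
R = -107 (R = 80 - 187 = -107)
u(l, D) = 2*l*(⅕ + 2*D) (u(l, D) = (l + l)*(2*D + ⅕) = (2*l)*(⅕ + 2*D) = 2*l*(⅕ + 2*D))
u(R, 266) - Q = (⅖)*(-107)*(1 + 10*266) - 1*16240 = (⅖)*(-107)*(1 + 2660) - 16240 = (⅖)*(-107)*2661 - 16240 = -569454/5 - 16240 = -650654/5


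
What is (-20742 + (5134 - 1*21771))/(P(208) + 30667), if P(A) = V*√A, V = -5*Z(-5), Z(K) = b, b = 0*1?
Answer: -37379/30667 ≈ -1.2189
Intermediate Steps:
b = 0
Z(K) = 0
V = 0 (V = -5*0 = 0)
P(A) = 0 (P(A) = 0*√A = 0)
(-20742 + (5134 - 1*21771))/(P(208) + 30667) = (-20742 + (5134 - 1*21771))/(0 + 30667) = (-20742 + (5134 - 21771))/30667 = (-20742 - 16637)*(1/30667) = -37379*1/30667 = -37379/30667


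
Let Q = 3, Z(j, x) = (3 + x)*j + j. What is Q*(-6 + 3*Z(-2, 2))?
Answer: -126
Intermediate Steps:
Z(j, x) = j + j*(3 + x) (Z(j, x) = j*(3 + x) + j = j + j*(3 + x))
Q*(-6 + 3*Z(-2, 2)) = 3*(-6 + 3*(-2*(4 + 2))) = 3*(-6 + 3*(-2*6)) = 3*(-6 + 3*(-12)) = 3*(-6 - 36) = 3*(-42) = -126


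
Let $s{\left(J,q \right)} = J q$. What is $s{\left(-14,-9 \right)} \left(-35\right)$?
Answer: $-4410$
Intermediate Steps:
$s{\left(-14,-9 \right)} \left(-35\right) = \left(-14\right) \left(-9\right) \left(-35\right) = 126 \left(-35\right) = -4410$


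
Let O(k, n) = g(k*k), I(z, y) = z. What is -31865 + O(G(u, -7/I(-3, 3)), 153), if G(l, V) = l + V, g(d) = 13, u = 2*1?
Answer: -31852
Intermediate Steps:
u = 2
G(l, V) = V + l
O(k, n) = 13
-31865 + O(G(u, -7/I(-3, 3)), 153) = -31865 + 13 = -31852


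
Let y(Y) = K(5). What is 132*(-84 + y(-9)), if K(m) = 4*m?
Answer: -8448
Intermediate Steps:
y(Y) = 20 (y(Y) = 4*5 = 20)
132*(-84 + y(-9)) = 132*(-84 + 20) = 132*(-64) = -8448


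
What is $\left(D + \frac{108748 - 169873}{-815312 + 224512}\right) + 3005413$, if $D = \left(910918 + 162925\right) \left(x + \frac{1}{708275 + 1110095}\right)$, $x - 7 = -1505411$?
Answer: $- \frac{34733279304452296881067}{21485859920} \approx -1.6166 \cdot 10^{12}$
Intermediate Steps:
$x = -1505404$ ($x = 7 - 1505411 = -1505404$)
$D = - \frac{2939517931477423797}{1818370}$ ($D = \left(910918 + 162925\right) \left(-1505404 + \frac{1}{708275 + 1110095}\right) = 1073843 \left(-1505404 + \frac{1}{1818370}\right) = 1073843 \left(- \frac{2737381471479}{1818370}\right) = - \frac{2939517931477423797}{1818370} \approx -1.6166 \cdot 10^{12}$)
$\left(D + \frac{108748 - 169873}{-815312 + 224512}\right) + 3005413 = \left(- \frac{2939517931477423797}{1818370} + \frac{108748 - 169873}{-815312 + 224512}\right) + 3005413 = \left(- \frac{2939517931477423797}{1818370} - \frac{61125}{-590800}\right) + 3005413 = \left(- \frac{2939517931477423797}{1818370} - - \frac{2445}{23632}\right) + 3005413 = \left(- \frac{2939517931477423797}{1818370} + \frac{2445}{23632}\right) + 3005413 = - \frac{34733343878335016628027}{21485859920} + 3005413 = - \frac{34733279304452296881067}{21485859920}$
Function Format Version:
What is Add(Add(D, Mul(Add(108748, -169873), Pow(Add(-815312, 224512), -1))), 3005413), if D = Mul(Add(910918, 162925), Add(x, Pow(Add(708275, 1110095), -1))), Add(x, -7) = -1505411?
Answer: Rational(-34733279304452296881067, 21485859920) ≈ -1.6166e+12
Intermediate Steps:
x = -1505404 (x = Add(7, -1505411) = -1505404)
D = Rational(-2939517931477423797, 1818370) (D = Mul(Add(910918, 162925), Add(-1505404, Pow(Add(708275, 1110095), -1))) = Mul(1073843, Add(-1505404, Pow(1818370, -1))) = Mul(1073843, Add(-1505404, Rational(1, 1818370))) = Mul(1073843, Rational(-2737381471479, 1818370)) = Rational(-2939517931477423797, 1818370) ≈ -1.6166e+12)
Add(Add(D, Mul(Add(108748, -169873), Pow(Add(-815312, 224512), -1))), 3005413) = Add(Add(Rational(-2939517931477423797, 1818370), Mul(Add(108748, -169873), Pow(Add(-815312, 224512), -1))), 3005413) = Add(Add(Rational(-2939517931477423797, 1818370), Mul(-61125, Pow(-590800, -1))), 3005413) = Add(Add(Rational(-2939517931477423797, 1818370), Mul(-61125, Rational(-1, 590800))), 3005413) = Add(Add(Rational(-2939517931477423797, 1818370), Rational(2445, 23632)), 3005413) = Add(Rational(-34733343878335016628027, 21485859920), 3005413) = Rational(-34733279304452296881067, 21485859920)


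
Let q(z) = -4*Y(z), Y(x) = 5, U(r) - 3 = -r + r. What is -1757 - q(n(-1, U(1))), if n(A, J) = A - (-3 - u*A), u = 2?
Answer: -1737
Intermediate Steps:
U(r) = 3 (U(r) = 3 + (-r + r) = 3 + 0 = 3)
n(A, J) = 3 + 3*A (n(A, J) = A - (-3 - 2*A) = A + (3 + 2*A) = 3 + 3*A)
q(z) = -20 (q(z) = -4*5 = -20)
-1757 - q(n(-1, U(1))) = -1757 - 1*(-20) = -1757 + 20 = -1737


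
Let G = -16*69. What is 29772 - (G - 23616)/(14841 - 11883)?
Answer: 14681716/493 ≈ 29780.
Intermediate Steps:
G = -1104 (G = -1*1104 = -1104)
29772 - (G - 23616)/(14841 - 11883) = 29772 - (-1104 - 23616)/(14841 - 11883) = 29772 - (-24720)/2958 = 29772 - 1*(-4120/493) = 29772 + 4120/493 = 14681716/493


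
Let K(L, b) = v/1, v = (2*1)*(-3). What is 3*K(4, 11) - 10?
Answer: -28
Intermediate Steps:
v = -6 (v = 2*(-3) = -6)
K(L, b) = -6 (K(L, b) = -6/1 = -6*1 = -6)
3*K(4, 11) - 10 = 3*(-6) - 10 = -18 - 10 = -28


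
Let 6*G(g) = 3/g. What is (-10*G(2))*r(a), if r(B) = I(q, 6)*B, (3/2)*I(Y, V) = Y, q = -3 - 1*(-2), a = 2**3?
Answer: 40/3 ≈ 13.333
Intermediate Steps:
a = 8
q = -1 (q = -3 + 2 = -1)
I(Y, V) = 2*Y/3
r(B) = -2*B/3 (r(B) = ((2/3)*(-1))*B = -2*B/3)
G(g) = 1/(2*g) (G(g) = (3/g)/6 = 1/(2*g))
(-10*G(2))*r(a) = (-5/2)*(-2/3*8) = -5/2*(-16/3) = 40/3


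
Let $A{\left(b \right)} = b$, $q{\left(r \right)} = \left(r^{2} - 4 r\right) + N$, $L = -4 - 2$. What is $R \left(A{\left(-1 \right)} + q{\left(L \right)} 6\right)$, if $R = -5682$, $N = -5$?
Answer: $-1869378$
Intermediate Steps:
$L = -6$
$q{\left(r \right)} = -5 + r^{2} - 4 r$ ($q{\left(r \right)} = \left(r^{2} - 4 r\right) - 5 = -5 + r^{2} - 4 r$)
$R \left(A{\left(-1 \right)} + q{\left(L \right)} 6\right) = - 5682 \left(-1 + \left(-5 + \left(-6\right)^{2} - -24\right) 6\right) = - 5682 \left(-1 + \left(-5 + 36 + 24\right) 6\right) = - 5682 \left(-1 + 55 \cdot 6\right) = - 5682 \left(-1 + 330\right) = \left(-5682\right) 329 = -1869378$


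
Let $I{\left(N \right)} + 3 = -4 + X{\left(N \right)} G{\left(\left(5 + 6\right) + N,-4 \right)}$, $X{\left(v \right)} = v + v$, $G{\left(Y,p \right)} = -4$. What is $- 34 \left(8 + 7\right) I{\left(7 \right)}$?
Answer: $32130$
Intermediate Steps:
$X{\left(v \right)} = 2 v$
$I{\left(N \right)} = -7 - 8 N$ ($I{\left(N \right)} = -3 + \left(-4 + 2 N \left(-4\right)\right) = -3 - \left(4 + 8 N\right) = -7 - 8 N$)
$- 34 \left(8 + 7\right) I{\left(7 \right)} = - 34 \left(8 + 7\right) \left(-7 - 56\right) = \left(-34\right) 15 \left(-7 - 56\right) = \left(-510\right) \left(-63\right) = 32130$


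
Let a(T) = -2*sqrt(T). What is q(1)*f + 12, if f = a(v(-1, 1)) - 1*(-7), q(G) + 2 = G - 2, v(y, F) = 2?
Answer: -9 + 6*sqrt(2) ≈ -0.51472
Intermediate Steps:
q(G) = -4 + G (q(G) = -2 + (G - 2) = -2 + (-2 + G) = -4 + G)
f = 7 - 2*sqrt(2) (f = -2*sqrt(2) - 1*(-7) = -2*sqrt(2) + 7 = 7 - 2*sqrt(2) ≈ 4.1716)
q(1)*f + 12 = (-4 + 1)*(7 - 2*sqrt(2)) + 12 = -3*(7 - 2*sqrt(2)) + 12 = (-21 + 6*sqrt(2)) + 12 = -9 + 6*sqrt(2)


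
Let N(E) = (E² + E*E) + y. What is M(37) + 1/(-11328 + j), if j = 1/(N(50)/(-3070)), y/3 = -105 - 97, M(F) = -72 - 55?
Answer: -3160924374/24889151 ≈ -127.00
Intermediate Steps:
M(F) = -127
y = -606 (y = 3*(-105 - 97) = 3*(-202) = -606)
N(E) = -606 + 2*E² (N(E) = (E² + E*E) - 606 = (E² + E²) - 606 = 2*E² - 606 = -606 + 2*E²)
j = -1535/2197 (j = 1/((-606 + 2*50²)/(-3070)) = 1/((-606 + 2*2500)*(-1/3070)) = 1/((-606 + 5000)*(-1/3070)) = 1/(4394*(-1/3070)) = 1/(-2197/1535) = -1535/2197 ≈ -0.69868)
M(37) + 1/(-11328 + j) = -127 + 1/(-11328 - 1535/2197) = -127 + 1/(-24889151/2197) = -127 - 2197/24889151 = -3160924374/24889151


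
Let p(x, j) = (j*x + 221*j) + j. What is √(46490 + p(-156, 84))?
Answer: √52034 ≈ 228.11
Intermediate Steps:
p(x, j) = 222*j + j*x (p(x, j) = (221*j + j*x) + j = 222*j + j*x)
√(46490 + p(-156, 84)) = √(46490 + 84*(222 - 156)) = √(46490 + 84*66) = √(46490 + 5544) = √52034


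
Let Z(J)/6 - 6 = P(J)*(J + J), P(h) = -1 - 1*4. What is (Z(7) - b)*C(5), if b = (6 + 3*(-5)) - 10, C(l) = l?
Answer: -1825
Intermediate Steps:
P(h) = -5 (P(h) = -1 - 4 = -5)
b = -19 (b = (6 - 15) - 10 = -9 - 10 = -19)
Z(J) = 36 - 60*J (Z(J) = 36 + 6*(-5*(J + J)) = 36 + 6*(-10*J) = 36 - 60*J)
(Z(7) - b)*C(5) = ((36 - 60*7) - 1*(-19))*5 = ((36 - 420) + 19)*5 = (-384 + 19)*5 = -365*5 = -1825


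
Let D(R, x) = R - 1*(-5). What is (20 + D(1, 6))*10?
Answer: 260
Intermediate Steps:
D(R, x) = 5 + R (D(R, x) = R + 5 = 5 + R)
(20 + D(1, 6))*10 = (20 + (5 + 1))*10 = (20 + 6)*10 = 26*10 = 260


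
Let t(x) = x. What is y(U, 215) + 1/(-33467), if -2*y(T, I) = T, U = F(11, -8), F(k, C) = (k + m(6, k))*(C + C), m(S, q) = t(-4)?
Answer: 1874151/33467 ≈ 56.000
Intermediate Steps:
m(S, q) = -4
F(k, C) = 2*C*(-4 + k) (F(k, C) = (k - 4)*(C + C) = (-4 + k)*(2*C) = 2*C*(-4 + k))
U = -112 (U = 2*(-8)*(-4 + 11) = 2*(-8)*7 = -112)
y(T, I) = -T/2
y(U, 215) + 1/(-33467) = -½*(-112) + 1/(-33467) = 56 - 1/33467 = 1874151/33467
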